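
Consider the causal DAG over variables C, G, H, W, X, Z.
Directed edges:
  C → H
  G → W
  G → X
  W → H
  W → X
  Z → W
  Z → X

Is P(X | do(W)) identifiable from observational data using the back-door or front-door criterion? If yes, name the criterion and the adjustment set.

desc(W)\{W}={H,X}; candidates ⊆ {C,G,Z}.
size 0: {}; under {} W still reaches {G,X,Z} ∋ X.
size 1: {C}, {G}, {Z}; under {C} W still reaches {G,X,Z} ∋ X.
{G,Z}: W⊥X given {G,Z} in G with W→· removed — back-door holds.
P(X|do(W)) = Σ_{G,Z} P(X|W,G,Z)·P(G,Z).

P(X|do(W)): backdoor, adjust for {G, Z}.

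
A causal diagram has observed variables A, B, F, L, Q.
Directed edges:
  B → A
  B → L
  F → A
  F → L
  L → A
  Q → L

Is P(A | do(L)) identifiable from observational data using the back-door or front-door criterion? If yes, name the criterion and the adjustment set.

P(A|do(L)): backdoor, adjust for {B, F}.

desc(L)\{L}={A}; candidates ⊆ {B,F,Q}.
size 0: {}; under {} L still reaches {A,B,F,Q} ∋ A.
size 1: {B}, {F}, {Q}; under {B} L still reaches {A,F,Q} ∋ A.
{B,F}: L⊥A given {B,F} in G with L→· removed — back-door holds.
P(A|do(L)) = Σ_{B,F} P(A|L,B,F)·P(B,F).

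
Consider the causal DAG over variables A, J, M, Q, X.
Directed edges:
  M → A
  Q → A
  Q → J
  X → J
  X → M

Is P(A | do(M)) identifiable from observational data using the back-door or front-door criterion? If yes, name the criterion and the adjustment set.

desc(M)\{M}={A}; candidates ⊆ {J,Q,X}.
∅: M⊥A given ∅ in G with M→· removed — back-door holds.
P(A|do(M)) = P(A|M) — no adjustment needed.

P(A|do(M)): backdoor, adjust for ∅.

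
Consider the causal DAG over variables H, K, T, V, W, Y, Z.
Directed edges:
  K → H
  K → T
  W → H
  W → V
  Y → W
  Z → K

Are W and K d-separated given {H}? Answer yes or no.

Bayes-Ball from W | {H} reaches {K,T,V,Y,Z}.
K ∈ reach(W|{H}) ⇒ W ⊥̸ K | {H}.

No — W and K are d-connected given {H}.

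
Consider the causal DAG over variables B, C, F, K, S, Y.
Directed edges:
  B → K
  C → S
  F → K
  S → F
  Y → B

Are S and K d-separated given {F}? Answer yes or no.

Yes — S ⊥ K | {F}.

Bayes-Ball from S | {F} reaches {C}.
K ∉ reach(S|{F}) ⇒ S ⊥ K | {F}.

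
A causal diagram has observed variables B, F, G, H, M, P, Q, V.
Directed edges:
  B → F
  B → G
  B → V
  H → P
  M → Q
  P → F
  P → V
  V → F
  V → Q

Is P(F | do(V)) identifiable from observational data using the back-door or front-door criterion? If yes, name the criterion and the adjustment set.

P(F|do(V)): backdoor, adjust for {B, P}.

desc(V)\{V}={F,Q}; candidates ⊆ {B,G,H,M,P}.
size 0: {}; under {} V still reaches {B,F,G,H,P} ∋ F.
size 1: {B}, {G}, {H} …(+2); under {B} V still reaches {F,H,P} ∋ F.
{B,P}: V⊥F given {B,P} in G with V→· removed — back-door holds.
P(F|do(V)) = Σ_{B,P} P(F|V,B,P)·P(B,P).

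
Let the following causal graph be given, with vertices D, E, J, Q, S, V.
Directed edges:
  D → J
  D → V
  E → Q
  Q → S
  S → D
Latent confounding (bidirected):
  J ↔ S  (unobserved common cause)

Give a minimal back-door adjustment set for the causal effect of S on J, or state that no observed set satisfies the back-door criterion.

desc(S)\{S}={D,J,V}; candidates ⊆ {E,Q}.
S↔J: latent back-door arc(s) into S.
size 0: {}; under {} S still reaches {E,J,Q} ∋ J.
size 1: {E}, {Q}; under {E} S still reaches {J,Q} ∋ J.
size 2: {E,Q}; under {E,Q} S still reaches {J} ∋ J.
S↔J cannot be blocked by any observed set — no back-door set.

S→J: no observed back-door set.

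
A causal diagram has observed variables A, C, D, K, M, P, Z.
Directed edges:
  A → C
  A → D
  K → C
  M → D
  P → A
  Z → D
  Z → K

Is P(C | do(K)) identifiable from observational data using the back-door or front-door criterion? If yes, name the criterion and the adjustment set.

desc(K)\{K}={C}; candidates ⊆ {A,D,M,P,Z}.
∅: K⊥C given ∅ in G with K→· removed — back-door holds.
P(C|do(K)) = P(C|K) — no adjustment needed.

P(C|do(K)): backdoor, adjust for ∅.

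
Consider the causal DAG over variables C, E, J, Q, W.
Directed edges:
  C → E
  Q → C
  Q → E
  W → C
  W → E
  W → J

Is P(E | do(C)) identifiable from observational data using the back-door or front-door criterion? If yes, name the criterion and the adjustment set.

P(E|do(C)): backdoor, adjust for {Q, W}.

desc(C)\{C}={E}; candidates ⊆ {J,Q,W}.
size 0: {}; under {} C still reaches {E,J,Q,W} ∋ E.
size 1: {J}, {Q}, {W}; under {J} C still reaches {E,Q,W} ∋ E.
{Q,W}: C⊥E given {Q,W} in G with C→· removed — back-door holds.
P(E|do(C)) = Σ_{Q,W} P(E|C,Q,W)·P(Q,W).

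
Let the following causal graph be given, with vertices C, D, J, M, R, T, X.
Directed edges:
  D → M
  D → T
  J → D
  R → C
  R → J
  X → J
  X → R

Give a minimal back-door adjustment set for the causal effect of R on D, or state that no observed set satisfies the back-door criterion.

desc(R)\{R}={C,D,J,M,T}; candidates ⊆ {X}.
size 0: {}; under {} R still reaches {D,J,M,T,X} ∋ D.
{X}: R⊥D given {X} in G with R→· removed — back-door holds.

R→D: minimal back-door set {X}.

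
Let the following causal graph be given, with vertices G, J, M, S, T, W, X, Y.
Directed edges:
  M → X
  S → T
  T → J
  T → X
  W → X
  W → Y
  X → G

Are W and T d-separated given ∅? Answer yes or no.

Yes — W ⊥ T | ∅.

Bayes-Ball from W | ∅ reaches {G,X,Y}.
T ∉ reach(W|∅) ⇒ W ⊥ T | ∅.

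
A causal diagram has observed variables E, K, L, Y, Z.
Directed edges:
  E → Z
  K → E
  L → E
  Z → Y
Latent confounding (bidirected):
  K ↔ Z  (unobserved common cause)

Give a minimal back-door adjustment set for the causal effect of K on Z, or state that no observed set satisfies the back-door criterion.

desc(K)\{K}={E,Y,Z}; candidates ⊆ {L}.
K↔Z: latent back-door arc(s) into K.
size 0: {}; under {} K still reaches {Y,Z} ∋ Z.
size 1: {L}; under {L} K still reaches {Y,Z} ∋ Z.
K↔Z cannot be blocked by any observed set — no back-door set.

K→Z: no observed back-door set.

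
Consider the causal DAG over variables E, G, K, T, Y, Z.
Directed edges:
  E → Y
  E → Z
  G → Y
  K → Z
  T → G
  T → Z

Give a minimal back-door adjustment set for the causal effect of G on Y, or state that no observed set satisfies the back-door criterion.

desc(G)\{G}={Y}; candidates ⊆ {E,K,T,Z}.
∅: G⊥Y given ∅ in G with G→· removed — back-door holds.

G→Y: minimal back-door set ∅.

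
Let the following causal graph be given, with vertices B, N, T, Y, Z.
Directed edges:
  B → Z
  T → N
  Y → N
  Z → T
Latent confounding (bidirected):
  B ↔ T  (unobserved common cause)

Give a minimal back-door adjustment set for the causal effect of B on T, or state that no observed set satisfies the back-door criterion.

B→T: no observed back-door set.

desc(B)\{B}={N,T,Z}; candidates ⊆ {Y}.
B↔T: latent back-door arc(s) into B.
size 0: {}; under {} B still reaches {N,T} ∋ T.
size 1: {Y}; under {Y} B still reaches {N,T} ∋ T.
B↔T cannot be blocked by any observed set — no back-door set.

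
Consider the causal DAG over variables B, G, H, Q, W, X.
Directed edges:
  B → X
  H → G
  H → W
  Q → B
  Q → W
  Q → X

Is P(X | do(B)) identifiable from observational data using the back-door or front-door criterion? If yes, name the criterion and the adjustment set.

desc(B)\{B}={X}; candidates ⊆ {G,H,Q,W}.
size 0: {}; under {} B still reaches {Q,W,X} ∋ X.
{Q}: B⊥X given {Q} in G with B→· removed — back-door holds.
P(X|do(B)) = Σ_{Q} P(X|B,Q)·P(Q).

P(X|do(B)): backdoor, adjust for {Q}.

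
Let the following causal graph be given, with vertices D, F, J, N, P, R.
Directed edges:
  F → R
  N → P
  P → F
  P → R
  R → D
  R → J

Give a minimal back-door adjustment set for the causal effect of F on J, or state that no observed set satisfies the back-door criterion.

F→J: minimal back-door set {P}.

desc(F)\{F}={D,J,R}; candidates ⊆ {N,P}.
size 0: {}; under {} F still reaches {D,J,N,P,R} ∋ J.
{P}: F⊥J given {P} in G with F→· removed — back-door holds.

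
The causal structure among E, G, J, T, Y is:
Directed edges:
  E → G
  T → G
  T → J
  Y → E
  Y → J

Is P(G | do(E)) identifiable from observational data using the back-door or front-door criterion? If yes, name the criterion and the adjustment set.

P(G|do(E)): backdoor, adjust for ∅.

desc(E)\{E}={G}; candidates ⊆ {J,T,Y}.
∅: E⊥G given ∅ in G with E→· removed — back-door holds.
P(G|do(E)) = P(G|E) — no adjustment needed.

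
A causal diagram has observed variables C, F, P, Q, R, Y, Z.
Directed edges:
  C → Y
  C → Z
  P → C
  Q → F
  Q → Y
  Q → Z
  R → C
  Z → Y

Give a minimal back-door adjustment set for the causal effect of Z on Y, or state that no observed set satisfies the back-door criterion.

Z→Y: minimal back-door set {C, Q}.

desc(Z)\{Z}={Y}; candidates ⊆ {C,F,P,Q,R}.
size 0: {}; under {} Z still reaches {C,F,P,Q,R,Y} ∋ Y.
size 1: {C}, {F}, {P} …(+2); under {C} Z still reaches {F,Q,Y} ∋ Y.
{C,Q}: Z⊥Y given {C,Q} in G with Z→· removed — back-door holds.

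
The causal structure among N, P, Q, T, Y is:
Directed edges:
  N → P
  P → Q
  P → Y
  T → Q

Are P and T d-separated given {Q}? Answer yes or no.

No — P and T are d-connected given {Q}.

Bayes-Ball from P | {Q} reaches {N,T,Y}.
T ∈ reach(P|{Q}) ⇒ P ⊥̸ T | {Q}.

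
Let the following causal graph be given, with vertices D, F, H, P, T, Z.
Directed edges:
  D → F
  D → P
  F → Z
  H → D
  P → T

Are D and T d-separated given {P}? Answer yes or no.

Yes — D ⊥ T | {P}.

Bayes-Ball from D | {P} reaches {F,H,Z}.
T ∉ reach(D|{P}) ⇒ D ⊥ T | {P}.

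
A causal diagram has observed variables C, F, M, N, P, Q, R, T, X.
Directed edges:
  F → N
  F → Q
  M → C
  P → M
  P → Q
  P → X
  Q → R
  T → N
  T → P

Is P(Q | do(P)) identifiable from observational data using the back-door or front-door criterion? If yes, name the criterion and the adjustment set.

desc(P)\{P}={C,M,Q,R,X}; candidates ⊆ {F,N,T}.
∅: P⊥Q given ∅ in G with P→· removed — back-door holds.
P(Q|do(P)) = P(Q|P) — no adjustment needed.

P(Q|do(P)): backdoor, adjust for ∅.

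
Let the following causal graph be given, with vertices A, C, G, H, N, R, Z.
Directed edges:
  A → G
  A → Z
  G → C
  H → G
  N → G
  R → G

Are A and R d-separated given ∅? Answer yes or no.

Bayes-Ball from A | ∅ reaches {C,G,Z}.
R ∉ reach(A|∅) ⇒ A ⊥ R | ∅.

Yes — A ⊥ R | ∅.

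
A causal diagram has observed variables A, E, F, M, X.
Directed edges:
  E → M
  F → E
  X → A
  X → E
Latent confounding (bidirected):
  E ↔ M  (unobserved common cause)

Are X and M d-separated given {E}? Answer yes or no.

No — X and M are d-connected given {E}.

Bayes-Ball from X | {E} reaches {A,F,M}.
M ∈ reach(X|{E}) ⇒ X ⊥̸ M | {E}.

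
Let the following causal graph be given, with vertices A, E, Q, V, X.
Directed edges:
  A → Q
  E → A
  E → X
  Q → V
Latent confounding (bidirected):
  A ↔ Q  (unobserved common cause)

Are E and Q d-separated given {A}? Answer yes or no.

Bayes-Ball from E | {A} reaches {Q,V,X}.
Q ∈ reach(E|{A}) ⇒ E ⊥̸ Q | {A}.

No — E and Q are d-connected given {A}.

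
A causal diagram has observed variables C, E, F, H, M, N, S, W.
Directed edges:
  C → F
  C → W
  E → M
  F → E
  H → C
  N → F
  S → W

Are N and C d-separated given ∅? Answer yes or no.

Bayes-Ball from N | ∅ reaches {E,F,M}.
C ∉ reach(N|∅) ⇒ N ⊥ C | ∅.

Yes — N ⊥ C | ∅.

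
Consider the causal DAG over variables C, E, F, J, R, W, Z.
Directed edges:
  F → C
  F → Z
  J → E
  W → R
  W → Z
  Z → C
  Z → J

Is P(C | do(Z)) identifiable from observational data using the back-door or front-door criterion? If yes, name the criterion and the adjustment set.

desc(Z)\{Z}={C,E,J}; candidates ⊆ {F,R,W}.
size 0: {}; under {} Z still reaches {C,F,R,W} ∋ C.
{F}: Z⊥C given {F} in G with Z→· removed — back-door holds.
P(C|do(Z)) = Σ_{F} P(C|Z,F)·P(F).

P(C|do(Z)): backdoor, adjust for {F}.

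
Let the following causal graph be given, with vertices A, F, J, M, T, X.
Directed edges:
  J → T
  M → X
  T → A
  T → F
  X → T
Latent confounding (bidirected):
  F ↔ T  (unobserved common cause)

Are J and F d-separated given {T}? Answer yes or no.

No — J and F are d-connected given {T}.

Bayes-Ball from J | {T} reaches {F,M,X}.
F ∈ reach(J|{T}) ⇒ J ⊥̸ F | {T}.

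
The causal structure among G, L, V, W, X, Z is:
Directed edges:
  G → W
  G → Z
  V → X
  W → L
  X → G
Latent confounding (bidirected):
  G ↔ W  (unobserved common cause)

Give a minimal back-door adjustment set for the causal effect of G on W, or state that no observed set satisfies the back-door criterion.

desc(G)\{G}={L,W,Z}; candidates ⊆ {V,X}.
G↔W: latent back-door arc(s) into G.
size 0: {}; under {} G still reaches {L,V,W,X} ∋ W.
size 1: {V}, {X}; under {V} G still reaches {L,W,X} ∋ W.
size 2: {V,X}; under {V,X} G still reaches {L,W} ∋ W.
G↔W cannot be blocked by any observed set — no back-door set.

G→W: no observed back-door set.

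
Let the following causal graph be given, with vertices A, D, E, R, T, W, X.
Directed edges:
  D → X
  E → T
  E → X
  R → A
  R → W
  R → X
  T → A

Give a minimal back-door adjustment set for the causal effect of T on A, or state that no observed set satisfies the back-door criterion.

desc(T)\{T}={A}; candidates ⊆ {D,E,R,W,X}.
∅: T⊥A given ∅ in G with T→· removed — back-door holds.

T→A: minimal back-door set ∅.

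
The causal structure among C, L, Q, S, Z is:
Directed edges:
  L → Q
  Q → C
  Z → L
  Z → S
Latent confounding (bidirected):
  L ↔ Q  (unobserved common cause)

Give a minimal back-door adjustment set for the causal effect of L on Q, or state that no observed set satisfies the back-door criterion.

L→Q: no observed back-door set.

desc(L)\{L}={C,Q}; candidates ⊆ {S,Z}.
L↔Q: latent back-door arc(s) into L.
size 0: {}; under {} L still reaches {C,Q,S,Z} ∋ Q.
size 1: {S}, {Z}; under {S} L still reaches {C,Q,Z} ∋ Q.
size 2: {S,Z}; under {S,Z} L still reaches {C,Q} ∋ Q.
L↔Q cannot be blocked by any observed set — no back-door set.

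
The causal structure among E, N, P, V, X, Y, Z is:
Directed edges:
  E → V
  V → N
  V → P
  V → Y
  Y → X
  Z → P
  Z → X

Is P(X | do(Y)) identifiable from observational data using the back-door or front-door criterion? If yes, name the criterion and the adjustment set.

desc(Y)\{Y}={X}; candidates ⊆ {E,N,P,V,Z}.
∅: Y⊥X given ∅ in G with Y→· removed — back-door holds.
P(X|do(Y)) = P(X|Y) — no adjustment needed.

P(X|do(Y)): backdoor, adjust for ∅.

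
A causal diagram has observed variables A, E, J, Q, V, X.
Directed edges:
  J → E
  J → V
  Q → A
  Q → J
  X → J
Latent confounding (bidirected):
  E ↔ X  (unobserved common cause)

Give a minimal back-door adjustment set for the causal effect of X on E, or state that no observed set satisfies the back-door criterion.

X→E: no observed back-door set.

desc(X)\{X}={E,J,V}; candidates ⊆ {A,Q}.
X↔E: latent back-door arc(s) into X.
size 0: {}; under {} X still reaches {E} ∋ E.
size 1: {A}, {Q}; under {A} X still reaches {E} ∋ E.
size 2: {A,Q}; under {A,Q} X still reaches {E} ∋ E.
X↔E cannot be blocked by any observed set — no back-door set.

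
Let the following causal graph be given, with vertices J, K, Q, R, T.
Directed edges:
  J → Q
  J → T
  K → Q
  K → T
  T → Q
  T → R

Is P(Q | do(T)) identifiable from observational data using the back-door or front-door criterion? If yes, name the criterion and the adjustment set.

desc(T)\{T}={Q,R}; candidates ⊆ {J,K}.
size 0: {}; under {} T still reaches {J,K,Q} ∋ Q.
size 1: {J}, {K}; under {J} T still reaches {K,Q} ∋ Q.
{J,K}: T⊥Q given {J,K} in G with T→· removed — back-door holds.
P(Q|do(T)) = Σ_{J,K} P(Q|T,J,K)·P(J,K).

P(Q|do(T)): backdoor, adjust for {J, K}.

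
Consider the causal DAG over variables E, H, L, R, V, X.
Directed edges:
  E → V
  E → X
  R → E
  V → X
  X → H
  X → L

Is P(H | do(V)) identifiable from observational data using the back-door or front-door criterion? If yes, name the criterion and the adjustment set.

P(H|do(V)): backdoor, adjust for {E}.

desc(V)\{V}={H,L,X}; candidates ⊆ {E,R}.
size 0: {}; under {} V still reaches {E,H,L,R,X} ∋ H.
{E}: V⊥H given {E} in G with V→· removed — back-door holds.
P(H|do(V)) = Σ_{E} P(H|V,E)·P(E).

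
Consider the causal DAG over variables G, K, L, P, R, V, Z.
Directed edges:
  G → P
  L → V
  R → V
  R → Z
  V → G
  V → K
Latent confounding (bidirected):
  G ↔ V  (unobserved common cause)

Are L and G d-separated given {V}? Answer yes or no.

No — L and G are d-connected given {V}.

Bayes-Ball from L | {V} reaches {G,P,R,Z}.
G ∈ reach(L|{V}) ⇒ L ⊥̸ G | {V}.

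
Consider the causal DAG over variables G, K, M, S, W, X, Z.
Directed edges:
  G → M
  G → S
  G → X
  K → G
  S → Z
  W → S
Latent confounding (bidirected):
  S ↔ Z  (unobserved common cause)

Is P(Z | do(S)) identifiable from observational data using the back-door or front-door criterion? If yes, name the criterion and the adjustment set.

P(Z|do(S)): not identifiable (no BD/FD set).

desc(S)\{S}={Z}; candidates ⊆ {G,K,M,W,X}.
S↔Z: latent back-door arc(s) into S.
size 0: {}; under {} S still reaches {G,K,M,W,X,Z} ∋ Z.
size 1: {G}, {K}, {M} …(+2); under {G} S still reaches {W,Z} ∋ Z.
size 2: {G,K}, {G,M}, {G,W} …(+7); under {G,K} S still reaches {W,Z} ∋ Z.
S↔Z cannot be blocked by any observed set — no back-door set.
No mediator lies on a directed S→…→Z path.
Neither criterion identifies P(Z|do(S)) in this graph.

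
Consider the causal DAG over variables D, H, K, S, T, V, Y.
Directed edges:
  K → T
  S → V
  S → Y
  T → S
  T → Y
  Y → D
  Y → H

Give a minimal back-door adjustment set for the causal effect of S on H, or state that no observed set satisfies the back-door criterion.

desc(S)\{S}={D,H,V,Y}; candidates ⊆ {K,T}.
size 0: {}; under {} S still reaches {D,H,K,T,Y} ∋ H.
{T}: S⊥H given {T} in G with S→· removed — back-door holds.

S→H: minimal back-door set {T}.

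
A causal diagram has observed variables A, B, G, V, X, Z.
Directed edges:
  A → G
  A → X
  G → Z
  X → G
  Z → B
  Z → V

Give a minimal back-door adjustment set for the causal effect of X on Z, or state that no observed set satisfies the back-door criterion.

desc(X)\{X}={B,G,V,Z}; candidates ⊆ {A}.
size 0: {}; under {} X still reaches {A,B,G,V,Z} ∋ Z.
{A}: X⊥Z given {A} in G with X→· removed — back-door holds.

X→Z: minimal back-door set {A}.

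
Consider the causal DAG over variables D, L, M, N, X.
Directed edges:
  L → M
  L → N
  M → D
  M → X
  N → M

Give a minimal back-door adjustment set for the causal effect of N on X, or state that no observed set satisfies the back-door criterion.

N→X: minimal back-door set {L}.

desc(N)\{N}={D,M,X}; candidates ⊆ {L}.
size 0: {}; under {} N still reaches {D,L,M,X} ∋ X.
{L}: N⊥X given {L} in G with N→· removed — back-door holds.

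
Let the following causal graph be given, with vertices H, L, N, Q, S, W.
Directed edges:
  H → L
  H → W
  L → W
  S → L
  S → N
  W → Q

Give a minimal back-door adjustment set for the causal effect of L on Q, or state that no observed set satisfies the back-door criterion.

L→Q: minimal back-door set {H}.

desc(L)\{L}={Q,W}; candidates ⊆ {H,N,S}.
size 0: {}; under {} L still reaches {H,N,Q,S,W} ∋ Q.
{H}: L⊥Q given {H} in G with L→· removed — back-door holds.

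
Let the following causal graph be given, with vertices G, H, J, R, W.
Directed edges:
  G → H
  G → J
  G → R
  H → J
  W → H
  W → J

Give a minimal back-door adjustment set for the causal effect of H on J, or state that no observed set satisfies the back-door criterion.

desc(H)\{H}={J}; candidates ⊆ {G,R,W}.
size 0: {}; under {} H still reaches {G,J,R,W} ∋ J.
size 1: {G}, {R}, {W}; under {G} H still reaches {J,W} ∋ J.
{G,W}: H⊥J given {G,W} in G with H→· removed — back-door holds.

H→J: minimal back-door set {G, W}.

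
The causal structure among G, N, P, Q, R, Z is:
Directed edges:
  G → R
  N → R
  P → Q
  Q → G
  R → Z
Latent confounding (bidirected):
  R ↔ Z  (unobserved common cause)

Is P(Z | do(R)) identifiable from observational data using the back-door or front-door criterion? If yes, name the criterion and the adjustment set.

desc(R)\{R}={Z}; candidates ⊆ {G,N,P,Q}.
R↔Z: latent back-door arc(s) into R.
size 0: {}; under {} R still reaches {G,N,P,Q,Z} ∋ Z.
size 1: {G}, {N}, {P} …(+1); under {G} R still reaches {N,Z} ∋ Z.
size 2: {G,N}, {G,P}, {G,Q} …(+3); under {G,N} R still reaches {Z} ∋ Z.
R↔Z cannot be blocked by any observed set — no back-door set.
No mediator lies on a directed R→…→Z path.
Neither criterion identifies P(Z|do(R)) in this graph.

P(Z|do(R)): not identifiable (no BD/FD set).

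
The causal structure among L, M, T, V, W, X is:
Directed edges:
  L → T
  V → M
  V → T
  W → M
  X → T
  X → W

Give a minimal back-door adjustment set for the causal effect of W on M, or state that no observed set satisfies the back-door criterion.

W→M: minimal back-door set ∅.

desc(W)\{W}={M}; candidates ⊆ {L,T,V,X}.
∅: W⊥M given ∅ in G with W→· removed — back-door holds.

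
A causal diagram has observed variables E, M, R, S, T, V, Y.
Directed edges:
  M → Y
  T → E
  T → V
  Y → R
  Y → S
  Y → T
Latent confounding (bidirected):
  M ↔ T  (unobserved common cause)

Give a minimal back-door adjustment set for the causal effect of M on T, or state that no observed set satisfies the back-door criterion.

desc(M)\{M}={E,R,S,T,V,Y}; candidates ⊆ {—}.
M↔T: latent back-door arc(s) into M.
size 0: {}; under {} M still reaches {E,T,V} ∋ T.
M↔T cannot be blocked by any observed set — no back-door set.

M→T: no observed back-door set.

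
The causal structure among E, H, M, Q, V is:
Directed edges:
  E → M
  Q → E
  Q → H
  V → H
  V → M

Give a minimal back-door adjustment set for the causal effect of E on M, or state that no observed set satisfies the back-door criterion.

E→M: minimal back-door set ∅.

desc(E)\{E}={M}; candidates ⊆ {H,Q,V}.
∅: E⊥M given ∅ in G with E→· removed — back-door holds.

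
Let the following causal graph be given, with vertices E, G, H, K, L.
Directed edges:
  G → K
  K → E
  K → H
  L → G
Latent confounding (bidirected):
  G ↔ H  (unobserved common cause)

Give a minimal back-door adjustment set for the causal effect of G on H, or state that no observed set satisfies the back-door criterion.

G→H: no observed back-door set.

desc(G)\{G}={E,H,K}; candidates ⊆ {L}.
G↔H: latent back-door arc(s) into G.
size 0: {}; under {} G still reaches {H,L} ∋ H.
size 1: {L}; under {L} G still reaches {H} ∋ H.
G↔H cannot be blocked by any observed set — no back-door set.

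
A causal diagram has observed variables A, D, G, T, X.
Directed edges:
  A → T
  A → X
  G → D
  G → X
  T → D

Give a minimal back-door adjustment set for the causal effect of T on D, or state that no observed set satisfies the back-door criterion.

desc(T)\{T}={D}; candidates ⊆ {A,G,X}.
∅: T⊥D given ∅ in G with T→· removed — back-door holds.

T→D: minimal back-door set ∅.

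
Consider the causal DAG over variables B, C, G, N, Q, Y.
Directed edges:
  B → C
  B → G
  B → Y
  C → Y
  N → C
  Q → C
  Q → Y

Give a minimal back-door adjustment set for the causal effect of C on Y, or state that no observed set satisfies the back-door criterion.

desc(C)\{C}={Y}; candidates ⊆ {B,G,N,Q}.
size 0: {}; under {} C still reaches {B,G,N,Q,Y} ∋ Y.
size 1: {B}, {G}, {N} …(+1); under {B} C still reaches {N,Q,Y} ∋ Y.
{B,Q}: C⊥Y given {B,Q} in G with C→· removed — back-door holds.

C→Y: minimal back-door set {B, Q}.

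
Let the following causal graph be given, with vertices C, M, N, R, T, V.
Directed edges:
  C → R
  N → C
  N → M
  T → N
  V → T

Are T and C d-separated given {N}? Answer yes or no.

Bayes-Ball from T | {N} reaches {V}.
C ∉ reach(T|{N}) ⇒ T ⊥ C | {N}.

Yes — T ⊥ C | {N}.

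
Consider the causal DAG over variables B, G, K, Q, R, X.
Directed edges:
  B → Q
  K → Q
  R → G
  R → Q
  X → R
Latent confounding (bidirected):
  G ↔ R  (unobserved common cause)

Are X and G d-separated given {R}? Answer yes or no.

No — X and G are d-connected given {R}.

Bayes-Ball from X | {R} reaches {G}.
G ∈ reach(X|{R}) ⇒ X ⊥̸ G | {R}.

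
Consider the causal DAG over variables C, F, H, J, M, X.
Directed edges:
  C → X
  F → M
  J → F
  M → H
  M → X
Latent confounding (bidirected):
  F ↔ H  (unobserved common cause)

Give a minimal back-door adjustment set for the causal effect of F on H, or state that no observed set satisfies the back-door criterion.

F→H: no observed back-door set.

desc(F)\{F}={H,M,X}; candidates ⊆ {C,J}.
F↔H: latent back-door arc(s) into F.
size 0: {}; under {} F still reaches {H,J} ∋ H.
size 1: {C}, {J}; under {C} F still reaches {H,J} ∋ H.
size 2: {C,J}; under {C,J} F still reaches {H} ∋ H.
F↔H cannot be blocked by any observed set — no back-door set.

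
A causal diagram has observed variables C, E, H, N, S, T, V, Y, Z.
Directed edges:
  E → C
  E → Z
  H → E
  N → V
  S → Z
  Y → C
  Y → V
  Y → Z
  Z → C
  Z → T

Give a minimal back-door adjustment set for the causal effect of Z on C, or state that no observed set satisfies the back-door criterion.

desc(Z)\{Z}={C,T}; candidates ⊆ {E,H,N,S,V,Y}.
size 0: {}; under {} Z still reaches {C,E,H,S,V,Y} ∋ C.
size 1: {E}, {H}, {N} …(+3); under {E} Z still reaches {C,S,V,Y} ∋ C.
{E,Y}: Z⊥C given {E,Y} in G with Z→· removed — back-door holds.

Z→C: minimal back-door set {E, Y}.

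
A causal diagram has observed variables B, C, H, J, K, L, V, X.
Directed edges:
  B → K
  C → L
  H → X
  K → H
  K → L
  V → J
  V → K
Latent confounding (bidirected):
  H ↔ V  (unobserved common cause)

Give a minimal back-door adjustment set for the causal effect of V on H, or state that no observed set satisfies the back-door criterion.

V→H: no observed back-door set.

desc(V)\{V}={H,J,K,L,X}; candidates ⊆ {B,C}.
V↔H: latent back-door arc(s) into V.
size 0: {}; under {} V still reaches {H,X} ∋ H.
size 1: {B}, {C}; under {B} V still reaches {H,X} ∋ H.
size 2: {B,C}; under {B,C} V still reaches {H,X} ∋ H.
V↔H cannot be blocked by any observed set — no back-door set.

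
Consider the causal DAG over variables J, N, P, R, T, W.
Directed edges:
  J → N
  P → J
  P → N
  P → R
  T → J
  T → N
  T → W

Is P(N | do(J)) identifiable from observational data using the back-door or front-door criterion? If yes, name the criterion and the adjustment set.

P(N|do(J)): backdoor, adjust for {P, T}.

desc(J)\{J}={N}; candidates ⊆ {P,R,T,W}.
size 0: {}; under {} J still reaches {N,P,R,T,W} ∋ N.
size 1: {P}, {R}, {T} …(+1); under {P} J still reaches {N,T,W} ∋ N.
{P,T}: J⊥N given {P,T} in G with J→· removed — back-door holds.
P(N|do(J)) = Σ_{P,T} P(N|J,P,T)·P(P,T).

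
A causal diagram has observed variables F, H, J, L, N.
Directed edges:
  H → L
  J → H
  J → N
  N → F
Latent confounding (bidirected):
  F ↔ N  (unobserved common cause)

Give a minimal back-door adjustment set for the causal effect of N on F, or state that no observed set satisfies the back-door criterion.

desc(N)\{N}={F}; candidates ⊆ {H,J,L}.
N↔F: latent back-door arc(s) into N.
size 0: {}; under {} N still reaches {F,H,J,L} ∋ F.
size 1: {H}, {J}, {L}; under {H} N still reaches {F,J} ∋ F.
size 2: {H,J}, {H,L}, {J,L}; under {H,J} N still reaches {F} ∋ F.
N↔F cannot be blocked by any observed set — no back-door set.

N→F: no observed back-door set.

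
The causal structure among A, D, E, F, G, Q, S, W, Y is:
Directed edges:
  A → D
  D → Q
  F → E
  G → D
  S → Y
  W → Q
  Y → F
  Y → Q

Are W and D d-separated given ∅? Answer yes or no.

Bayes-Ball from W | ∅ reaches {Q}.
D ∉ reach(W|∅) ⇒ W ⊥ D | ∅.

Yes — W ⊥ D | ∅.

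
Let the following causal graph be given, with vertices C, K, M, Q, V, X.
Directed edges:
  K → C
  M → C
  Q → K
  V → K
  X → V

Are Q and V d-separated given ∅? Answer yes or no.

Yes — Q ⊥ V | ∅.

Bayes-Ball from Q | ∅ reaches {C,K}.
V ∉ reach(Q|∅) ⇒ Q ⊥ V | ∅.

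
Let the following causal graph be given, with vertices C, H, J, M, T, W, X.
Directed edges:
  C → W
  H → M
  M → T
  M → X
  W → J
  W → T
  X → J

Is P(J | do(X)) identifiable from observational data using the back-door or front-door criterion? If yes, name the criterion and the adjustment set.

P(J|do(X)): backdoor, adjust for ∅.

desc(X)\{X}={J}; candidates ⊆ {C,H,M,T,W}.
∅: X⊥J given ∅ in G with X→· removed — back-door holds.
P(J|do(X)) = P(J|X) — no adjustment needed.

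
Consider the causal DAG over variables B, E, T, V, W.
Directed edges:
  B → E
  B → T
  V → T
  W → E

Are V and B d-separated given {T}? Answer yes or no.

Bayes-Ball from V | {T} reaches {B,E}.
B ∈ reach(V|{T}) ⇒ V ⊥̸ B | {T}.

No — V and B are d-connected given {T}.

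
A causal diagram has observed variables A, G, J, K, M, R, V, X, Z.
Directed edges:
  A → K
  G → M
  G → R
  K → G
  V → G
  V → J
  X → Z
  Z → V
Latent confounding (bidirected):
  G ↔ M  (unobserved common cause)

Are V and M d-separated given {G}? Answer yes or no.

No — V and M are d-connected given {G}.

Bayes-Ball from V | {G} reaches {A,J,K,M,X,Z}.
M ∈ reach(V|{G}) ⇒ V ⊥̸ M | {G}.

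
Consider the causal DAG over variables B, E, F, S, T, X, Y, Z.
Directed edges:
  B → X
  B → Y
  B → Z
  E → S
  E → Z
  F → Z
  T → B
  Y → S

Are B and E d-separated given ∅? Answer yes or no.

Bayes-Ball from B | ∅ reaches {S,T,X,Y,Z}.
E ∉ reach(B|∅) ⇒ B ⊥ E | ∅.

Yes — B ⊥ E | ∅.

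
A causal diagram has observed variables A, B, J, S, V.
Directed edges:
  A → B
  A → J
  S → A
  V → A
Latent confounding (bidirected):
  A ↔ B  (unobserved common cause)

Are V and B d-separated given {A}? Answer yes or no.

No — V and B are d-connected given {A}.

Bayes-Ball from V | {A} reaches {B,S}.
B ∈ reach(V|{A}) ⇒ V ⊥̸ B | {A}.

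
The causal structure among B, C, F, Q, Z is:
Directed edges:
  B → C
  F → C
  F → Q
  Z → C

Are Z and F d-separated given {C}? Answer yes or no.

No — Z and F are d-connected given {C}.

Bayes-Ball from Z | {C} reaches {B,F,Q}.
F ∈ reach(Z|{C}) ⇒ Z ⊥̸ F | {C}.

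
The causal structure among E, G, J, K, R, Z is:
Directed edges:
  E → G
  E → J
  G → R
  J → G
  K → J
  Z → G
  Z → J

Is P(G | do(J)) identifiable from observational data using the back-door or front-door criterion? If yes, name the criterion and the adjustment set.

desc(J)\{J}={G,R}; candidates ⊆ {E,K,Z}.
size 0: {}; under {} J still reaches {E,G,K,R,Z} ∋ G.
size 1: {E}, {K}, {Z}; under {E} J still reaches {G,K,R,Z} ∋ G.
{E,Z}: J⊥G given {E,Z} in G with J→· removed — back-door holds.
P(G|do(J)) = Σ_{E,Z} P(G|J,E,Z)·P(E,Z).

P(G|do(J)): backdoor, adjust for {E, Z}.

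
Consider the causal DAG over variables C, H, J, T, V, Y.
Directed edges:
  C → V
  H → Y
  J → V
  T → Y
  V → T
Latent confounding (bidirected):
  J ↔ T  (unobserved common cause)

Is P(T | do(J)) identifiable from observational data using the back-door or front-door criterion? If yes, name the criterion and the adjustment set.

P(T|do(J)): frontdoor, adjust for {V}.

desc(J)\{J}={T,V,Y}; candidates ⊆ {C,H}.
J↔T: latent back-door arc(s) into J.
size 0: {}; under {} J still reaches {T,Y} ∋ T.
size 1: {C}, {H}; under {C} J still reaches {T,Y} ∋ T.
size 2: {C,H}; under {C,H} J still reaches {T,Y} ∋ T.
J↔T cannot be blocked by any observed set — no back-door set.
{V}: (i) intercepts every directed J→T path; (ii) no back-door J→{V}; (iii) {J} blocks every back-door {V}→T. Front-door holds.
P(T|do(J)) = Σ_{V} P(V|J) Σ_{J'} P(T|V,J')P(J').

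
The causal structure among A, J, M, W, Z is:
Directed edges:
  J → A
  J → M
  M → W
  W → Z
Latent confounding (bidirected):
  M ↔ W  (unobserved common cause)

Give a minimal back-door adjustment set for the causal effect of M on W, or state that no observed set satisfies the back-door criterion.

desc(M)\{M}={W,Z}; candidates ⊆ {A,J}.
M↔W: latent back-door arc(s) into M.
size 0: {}; under {} M still reaches {A,J,W,Z} ∋ W.
size 1: {A}, {J}; under {A} M still reaches {J,W,Z} ∋ W.
size 2: {A,J}; under {A,J} M still reaches {W,Z} ∋ W.
M↔W cannot be blocked by any observed set — no back-door set.

M→W: no observed back-door set.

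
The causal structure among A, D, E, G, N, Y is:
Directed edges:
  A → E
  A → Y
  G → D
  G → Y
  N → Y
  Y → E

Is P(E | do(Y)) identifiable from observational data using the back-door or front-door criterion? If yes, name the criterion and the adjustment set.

desc(Y)\{Y}={E}; candidates ⊆ {A,D,G,N}.
size 0: {}; under {} Y still reaches {A,D,E,G,N} ∋ E.
{A}: Y⊥E given {A} in G with Y→· removed — back-door holds.
P(E|do(Y)) = Σ_{A} P(E|Y,A)·P(A).

P(E|do(Y)): backdoor, adjust for {A}.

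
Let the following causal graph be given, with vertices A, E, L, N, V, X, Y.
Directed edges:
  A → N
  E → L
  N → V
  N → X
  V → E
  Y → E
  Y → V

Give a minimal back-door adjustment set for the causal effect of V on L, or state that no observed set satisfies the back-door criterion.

V→L: minimal back-door set {Y}.

desc(V)\{V}={E,L}; candidates ⊆ {A,N,X,Y}.
size 0: {}; under {} V still reaches {A,E,L,N,X,Y} ∋ L.
{Y}: V⊥L given {Y} in G with V→· removed — back-door holds.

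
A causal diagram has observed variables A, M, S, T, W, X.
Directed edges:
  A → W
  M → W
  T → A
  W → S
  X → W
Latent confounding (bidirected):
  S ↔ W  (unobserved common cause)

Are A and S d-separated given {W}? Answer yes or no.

Bayes-Ball from A | {W} reaches {M,S,T,X}.
S ∈ reach(A|{W}) ⇒ A ⊥̸ S | {W}.

No — A and S are d-connected given {W}.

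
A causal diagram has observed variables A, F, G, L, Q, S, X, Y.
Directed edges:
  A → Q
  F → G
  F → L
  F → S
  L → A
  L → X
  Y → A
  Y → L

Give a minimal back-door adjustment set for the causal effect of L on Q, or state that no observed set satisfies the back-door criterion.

L→Q: minimal back-door set {Y}.

desc(L)\{L}={A,Q,X}; candidates ⊆ {F,G,S,Y}.
size 0: {}; under {} L still reaches {A,F,G,Q,S,Y} ∋ Q.
{Y}: L⊥Q given {Y} in G with L→· removed — back-door holds.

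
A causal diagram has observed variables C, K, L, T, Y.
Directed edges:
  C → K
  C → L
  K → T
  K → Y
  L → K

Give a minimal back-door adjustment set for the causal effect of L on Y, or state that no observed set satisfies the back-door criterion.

L→Y: minimal back-door set {C}.

desc(L)\{L}={K,T,Y}; candidates ⊆ {C}.
size 0: {}; under {} L still reaches {C,K,T,Y} ∋ Y.
{C}: L⊥Y given {C} in G with L→· removed — back-door holds.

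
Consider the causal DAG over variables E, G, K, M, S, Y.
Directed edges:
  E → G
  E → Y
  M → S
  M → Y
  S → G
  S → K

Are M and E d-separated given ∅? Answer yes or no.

Bayes-Ball from M | ∅ reaches {G,K,S,Y}.
E ∉ reach(M|∅) ⇒ M ⊥ E | ∅.

Yes — M ⊥ E | ∅.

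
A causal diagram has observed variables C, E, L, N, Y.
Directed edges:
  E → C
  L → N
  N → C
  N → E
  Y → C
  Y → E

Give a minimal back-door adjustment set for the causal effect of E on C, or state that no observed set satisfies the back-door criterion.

desc(E)\{E}={C}; candidates ⊆ {L,N,Y}.
size 0: {}; under {} E still reaches {C,L,N,Y} ∋ C.
size 1: {L}, {N}, {Y}; under {L} E still reaches {C,N,Y} ∋ C.
{N,Y}: E⊥C given {N,Y} in G with E→· removed — back-door holds.

E→C: minimal back-door set {N, Y}.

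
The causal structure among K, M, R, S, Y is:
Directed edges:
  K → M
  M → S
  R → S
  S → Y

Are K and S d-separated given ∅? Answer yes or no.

Bayes-Ball from K | ∅ reaches {M,S,Y}.
S ∈ reach(K|∅) ⇒ K ⊥̸ S | ∅.

No — K and S are d-connected given ∅.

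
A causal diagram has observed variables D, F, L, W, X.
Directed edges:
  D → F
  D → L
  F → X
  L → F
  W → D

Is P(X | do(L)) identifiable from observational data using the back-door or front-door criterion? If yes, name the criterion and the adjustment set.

desc(L)\{L}={F,X}; candidates ⊆ {D,W}.
size 0: {}; under {} L still reaches {D,F,W,X} ∋ X.
{D}: L⊥X given {D} in G with L→· removed — back-door holds.
P(X|do(L)) = Σ_{D} P(X|L,D)·P(D).

P(X|do(L)): backdoor, adjust for {D}.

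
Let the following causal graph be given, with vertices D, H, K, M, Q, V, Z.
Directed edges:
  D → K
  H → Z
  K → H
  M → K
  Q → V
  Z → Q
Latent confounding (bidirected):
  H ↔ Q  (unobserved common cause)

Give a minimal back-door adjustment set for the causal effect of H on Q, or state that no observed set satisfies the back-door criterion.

desc(H)\{H}={Q,V,Z}; candidates ⊆ {D,K,M}.
H↔Q: latent back-door arc(s) into H.
size 0: {}; under {} H still reaches {D,K,M,Q,V} ∋ Q.
size 1: {D}, {K}, {M}; under {D} H still reaches {K,M,Q,V} ∋ Q.
size 2: {D,K}, {D,M}, {K,M}; under {D,K} H still reaches {Q,V} ∋ Q.
H↔Q cannot be blocked by any observed set — no back-door set.

H→Q: no observed back-door set.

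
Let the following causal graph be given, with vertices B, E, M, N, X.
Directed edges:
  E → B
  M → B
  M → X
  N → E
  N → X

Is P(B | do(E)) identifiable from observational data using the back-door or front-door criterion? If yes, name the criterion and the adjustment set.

desc(E)\{E}={B}; candidates ⊆ {M,N,X}.
∅: E⊥B given ∅ in G with E→· removed — back-door holds.
P(B|do(E)) = P(B|E) — no adjustment needed.

P(B|do(E)): backdoor, adjust for ∅.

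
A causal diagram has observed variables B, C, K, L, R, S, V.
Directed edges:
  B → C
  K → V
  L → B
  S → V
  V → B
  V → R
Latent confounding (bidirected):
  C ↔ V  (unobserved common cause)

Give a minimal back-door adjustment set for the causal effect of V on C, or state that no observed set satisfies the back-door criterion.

V→C: no observed back-door set.

desc(V)\{V}={B,C,R}; candidates ⊆ {K,L,S}.
V↔C: latent back-door arc(s) into V.
size 0: {}; under {} V still reaches {C,K,S} ∋ C.
size 1: {K}, {L}, {S}; under {K} V still reaches {C,S} ∋ C.
size 2: {K,L}, {K,S}, {L,S}; under {K,L} V still reaches {C,S} ∋ C.
V↔C cannot be blocked by any observed set — no back-door set.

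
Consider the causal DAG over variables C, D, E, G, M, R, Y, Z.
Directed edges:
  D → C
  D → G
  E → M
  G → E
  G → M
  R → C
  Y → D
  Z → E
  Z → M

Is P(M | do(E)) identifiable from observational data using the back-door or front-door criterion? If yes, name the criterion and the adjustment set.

P(M|do(E)): backdoor, adjust for {G, Z}.

desc(E)\{E}={M}; candidates ⊆ {C,D,G,R,Y,Z}.
size 0: {}; under {} E still reaches {C,D,G,M,Y,Z} ∋ M.
size 1: {C}, {D}, {G} …(+3); under {C} E still reaches {D,G,M,R,Y,Z} ∋ M.
{G,Z}: E⊥M given {G,Z} in G with E→· removed — back-door holds.
P(M|do(E)) = Σ_{G,Z} P(M|E,G,Z)·P(G,Z).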